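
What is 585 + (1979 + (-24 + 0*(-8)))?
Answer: 2540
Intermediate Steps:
585 + (1979 + (-24 + 0*(-8))) = 585 + (1979 + (-24 + 0)) = 585 + (1979 - 24) = 585 + 1955 = 2540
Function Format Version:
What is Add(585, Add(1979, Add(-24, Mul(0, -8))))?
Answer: 2540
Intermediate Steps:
Add(585, Add(1979, Add(-24, Mul(0, -8)))) = Add(585, Add(1979, Add(-24, 0))) = Add(585, Add(1979, -24)) = Add(585, 1955) = 2540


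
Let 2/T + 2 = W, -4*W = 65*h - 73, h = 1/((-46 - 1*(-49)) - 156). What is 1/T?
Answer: 5005/612 ≈ 8.1781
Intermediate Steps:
h = -1/153 (h = 1/((-46 + 49) - 156) = 1/(3 - 156) = 1/(-153) = -1/153 ≈ -0.0065359)
W = 5617/306 (W = -(65*(-1/153) - 73)/4 = -(-65/153 - 73)/4 = -¼*(-11234/153) = 5617/306 ≈ 18.356)
T = 612/5005 (T = 2/(-2 + 5617/306) = 2/(5005/306) = 2*(306/5005) = 612/5005 ≈ 0.12228)
1/T = 1/(612/5005) = 5005/612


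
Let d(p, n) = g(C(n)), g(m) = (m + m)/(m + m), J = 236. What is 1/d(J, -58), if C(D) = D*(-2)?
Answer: 1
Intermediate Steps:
C(D) = -2*D
g(m) = 1 (g(m) = (2*m)/((2*m)) = (2*m)*(1/(2*m)) = 1)
d(p, n) = 1
1/d(J, -58) = 1/1 = 1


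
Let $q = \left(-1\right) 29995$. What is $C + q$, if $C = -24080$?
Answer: $-54075$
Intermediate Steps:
$q = -29995$
$C + q = -24080 - 29995 = -54075$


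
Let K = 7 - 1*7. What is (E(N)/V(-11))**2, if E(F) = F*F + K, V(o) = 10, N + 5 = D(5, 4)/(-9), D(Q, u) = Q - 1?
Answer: 5764801/656100 ≈ 8.7865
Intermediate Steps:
K = 0 (K = 7 - 7 = 0)
D(Q, u) = -1 + Q
N = -49/9 (N = -5 + (-1 + 5)/(-9) = -5 + 4*(-1/9) = -5 - 4/9 = -49/9 ≈ -5.4444)
E(F) = F**2 (E(F) = F*F + 0 = F**2 + 0 = F**2)
(E(N)/V(-11))**2 = ((-49/9)**2/10)**2 = ((2401/81)*(1/10))**2 = (2401/810)**2 = 5764801/656100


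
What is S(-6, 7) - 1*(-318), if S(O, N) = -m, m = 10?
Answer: 308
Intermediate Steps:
S(O, N) = -10 (S(O, N) = -1*10 = -10)
S(-6, 7) - 1*(-318) = -10 - 1*(-318) = -10 + 318 = 308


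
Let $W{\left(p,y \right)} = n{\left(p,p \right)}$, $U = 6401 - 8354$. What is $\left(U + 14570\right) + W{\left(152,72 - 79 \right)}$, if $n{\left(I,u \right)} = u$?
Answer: $12769$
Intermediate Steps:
$U = -1953$ ($U = 6401 - 8354 = -1953$)
$W{\left(p,y \right)} = p$
$\left(U + 14570\right) + W{\left(152,72 - 79 \right)} = \left(-1953 + 14570\right) + 152 = 12617 + 152 = 12769$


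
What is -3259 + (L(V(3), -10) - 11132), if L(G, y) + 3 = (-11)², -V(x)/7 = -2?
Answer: -14273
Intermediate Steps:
V(x) = 14 (V(x) = -7*(-2) = 14)
L(G, y) = 118 (L(G, y) = -3 + (-11)² = -3 + 121 = 118)
-3259 + (L(V(3), -10) - 11132) = -3259 + (118 - 11132) = -3259 - 11014 = -14273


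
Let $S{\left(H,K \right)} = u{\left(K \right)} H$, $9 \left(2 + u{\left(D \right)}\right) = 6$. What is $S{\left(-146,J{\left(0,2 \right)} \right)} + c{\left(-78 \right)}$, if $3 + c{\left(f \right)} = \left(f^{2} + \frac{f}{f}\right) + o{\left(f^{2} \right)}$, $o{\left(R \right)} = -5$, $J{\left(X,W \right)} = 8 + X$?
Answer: $\frac{18815}{3} \approx 6271.7$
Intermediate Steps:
$u{\left(D \right)} = - \frac{4}{3}$ ($u{\left(D \right)} = -2 + \frac{1}{9} \cdot 6 = -2 + \frac{2}{3} = - \frac{4}{3}$)
$S{\left(H,K \right)} = - \frac{4 H}{3}$
$c{\left(f \right)} = -7 + f^{2}$ ($c{\left(f \right)} = -3 - \left(5 - f^{2} - \frac{f}{f}\right) = -3 + \left(\left(f^{2} + 1\right) - 5\right) = -3 + \left(\left(1 + f^{2}\right) - 5\right) = -3 + \left(-4 + f^{2}\right) = -7 + f^{2}$)
$S{\left(-146,J{\left(0,2 \right)} \right)} + c{\left(-78 \right)} = \left(- \frac{4}{3}\right) \left(-146\right) - \left(7 - \left(-78\right)^{2}\right) = \frac{584}{3} + \left(-7 + 6084\right) = \frac{584}{3} + 6077 = \frac{18815}{3}$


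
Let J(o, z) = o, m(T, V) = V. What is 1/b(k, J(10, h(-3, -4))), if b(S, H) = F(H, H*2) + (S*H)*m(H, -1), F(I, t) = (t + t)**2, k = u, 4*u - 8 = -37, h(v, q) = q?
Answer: 2/3345 ≈ 0.00059791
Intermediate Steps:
u = -29/4 (u = 2 + (1/4)*(-37) = 2 - 37/4 = -29/4 ≈ -7.2500)
k = -29/4 ≈ -7.2500
F(I, t) = 4*t**2 (F(I, t) = (2*t)**2 = 4*t**2)
b(S, H) = 16*H**2 - H*S (b(S, H) = 4*(H*2)**2 + (S*H)*(-1) = 4*(2*H)**2 + (H*S)*(-1) = 4*(4*H**2) - H*S = 16*H**2 - H*S)
1/b(k, J(10, h(-3, -4))) = 1/(10*(-1*(-29/4) + 16*10)) = 1/(10*(29/4 + 160)) = 1/(10*(669/4)) = 1/(3345/2) = 2/3345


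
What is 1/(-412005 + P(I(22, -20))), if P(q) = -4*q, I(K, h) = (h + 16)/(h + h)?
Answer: -5/2060027 ≈ -2.4272e-6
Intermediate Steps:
I(K, h) = (16 + h)/(2*h) (I(K, h) = (16 + h)/((2*h)) = (16 + h)*(1/(2*h)) = (16 + h)/(2*h))
1/(-412005 + P(I(22, -20))) = 1/(-412005 - 2*(16 - 20)/(-20)) = 1/(-412005 - 2*(-1)*(-4)/20) = 1/(-412005 - 4*⅒) = 1/(-412005 - ⅖) = 1/(-2060027/5) = -5/2060027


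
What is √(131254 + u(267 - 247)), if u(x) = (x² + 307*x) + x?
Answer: √137814 ≈ 371.23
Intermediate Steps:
u(x) = x² + 308*x
√(131254 + u(267 - 247)) = √(131254 + (267 - 247)*(308 + (267 - 247))) = √(131254 + 20*(308 + 20)) = √(131254 + 20*328) = √(131254 + 6560) = √137814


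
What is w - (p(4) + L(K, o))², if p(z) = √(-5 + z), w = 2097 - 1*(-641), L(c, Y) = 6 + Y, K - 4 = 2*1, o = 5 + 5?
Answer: 2483 - 32*I ≈ 2483.0 - 32.0*I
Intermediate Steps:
o = 10
K = 6 (K = 4 + 2*1 = 4 + 2 = 6)
w = 2738 (w = 2097 + 641 = 2738)
w - (p(4) + L(K, o))² = 2738 - (√(-5 + 4) + (6 + 10))² = 2738 - (√(-1) + 16)² = 2738 - (I + 16)² = 2738 - (16 + I)²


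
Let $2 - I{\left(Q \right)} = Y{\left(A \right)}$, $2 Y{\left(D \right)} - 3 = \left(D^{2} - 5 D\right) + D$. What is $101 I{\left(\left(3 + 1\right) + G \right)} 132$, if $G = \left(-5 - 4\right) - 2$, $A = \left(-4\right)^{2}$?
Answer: $-1273206$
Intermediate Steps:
$A = 16$
$G = -11$ ($G = -9 - 2 = -11$)
$Y{\left(D \right)} = \frac{3}{2} + \frac{D^{2}}{2} - 2 D$ ($Y{\left(D \right)} = \frac{3}{2} + \frac{\left(D^{2} - 5 D\right) + D}{2} = \frac{3}{2} + \frac{D^{2} - 4 D}{2} = \frac{3}{2} + \left(\frac{D^{2}}{2} - 2 D\right) = \frac{3}{2} + \frac{D^{2}}{2} - 2 D$)
$I{\left(Q \right)} = - \frac{191}{2}$ ($I{\left(Q \right)} = 2 - \left(\frac{3}{2} + \frac{16^{2}}{2} - 32\right) = 2 - \left(\frac{3}{2} + \frac{1}{2} \cdot 256 - 32\right) = 2 - \left(\frac{3}{2} + 128 - 32\right) = 2 - \frac{195}{2} = - \frac{191}{2}$)
$101 I{\left(\left(3 + 1\right) + G \right)} 132 = 101 \left(- \frac{191}{2}\right) 132 = \left(- \frac{19291}{2}\right) 132 = -1273206$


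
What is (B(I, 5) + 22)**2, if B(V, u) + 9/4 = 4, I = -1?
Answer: 9025/16 ≈ 564.06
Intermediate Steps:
B(V, u) = 7/4 (B(V, u) = -9/4 + 4 = 7/4)
(B(I, 5) + 22)**2 = (7/4 + 22)**2 = (95/4)**2 = 9025/16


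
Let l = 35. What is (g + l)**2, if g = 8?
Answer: 1849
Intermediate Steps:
(g + l)**2 = (8 + 35)**2 = 43**2 = 1849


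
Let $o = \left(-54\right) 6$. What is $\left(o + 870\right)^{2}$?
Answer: $298116$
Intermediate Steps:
$o = -324$
$\left(o + 870\right)^{2} = \left(-324 + 870\right)^{2} = 546^{2} = 298116$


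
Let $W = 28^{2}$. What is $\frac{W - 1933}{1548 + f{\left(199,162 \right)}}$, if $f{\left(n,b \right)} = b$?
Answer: $- \frac{383}{570} \approx -0.67193$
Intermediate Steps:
$W = 784$
$\frac{W - 1933}{1548 + f{\left(199,162 \right)}} = \frac{784 - 1933}{1548 + 162} = - \frac{1149}{1710} = \left(-1149\right) \frac{1}{1710} = - \frac{383}{570}$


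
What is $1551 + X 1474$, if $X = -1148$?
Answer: $-1690601$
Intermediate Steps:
$1551 + X 1474 = 1551 - 1692152 = -1690601$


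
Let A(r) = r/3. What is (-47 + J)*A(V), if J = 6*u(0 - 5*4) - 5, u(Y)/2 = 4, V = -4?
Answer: 16/3 ≈ 5.3333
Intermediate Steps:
A(r) = r/3 (A(r) = r*(⅓) = r/3)
u(Y) = 8 (u(Y) = 2*4 = 8)
J = 43 (J = 6*8 - 5 = 48 - 5 = 43)
(-47 + J)*A(V) = (-47 + 43)*((⅓)*(-4)) = -4*(-4/3) = 16/3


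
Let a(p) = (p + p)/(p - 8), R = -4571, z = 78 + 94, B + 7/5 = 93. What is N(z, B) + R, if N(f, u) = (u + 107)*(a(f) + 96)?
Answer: 3056791/205 ≈ 14911.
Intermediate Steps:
B = 458/5 (B = -7/5 + 93 = 458/5 ≈ 91.600)
z = 172
a(p) = 2*p/(-8 + p) (a(p) = (2*p)/(-8 + p) = 2*p/(-8 + p))
N(f, u) = (96 + 2*f/(-8 + f))*(107 + u) (N(f, u) = (u + 107)*(2*f/(-8 + f) + 96) = (107 + u)*(96 + 2*f/(-8 + f)) = (96 + 2*f/(-8 + f))*(107 + u))
N(z, B) + R = 2*(-41088 - 384*458/5 + 5243*172 + 49*172*(458/5))/(-8 + 172) - 4571 = 2*(-41088 - 175872/5 + 901796 + 3860024/5)/164 - 4571 = 2*(1/164)*(7987692/5) - 4571 = 3993846/205 - 4571 = 3056791/205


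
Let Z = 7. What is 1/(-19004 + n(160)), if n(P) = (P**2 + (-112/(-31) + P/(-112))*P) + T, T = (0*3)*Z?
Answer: 217/1507172 ≈ 0.00014398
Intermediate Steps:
T = 0 (T = (0*3)*7 = 0*7 = 0)
n(P) = P**2 + P*(112/31 - P/112) (n(P) = (P**2 + (-112/(-31) + P/(-112))*P) + 0 = (P**2 + (-112*(-1/31) + P*(-1/112))*P) + 0 = (P**2 + (112/31 - P/112)*P) + 0 = (P**2 + P*(112/31 - P/112)) + 0 = P**2 + P*(112/31 - P/112))
1/(-19004 + n(160)) = 1/(-19004 + (1/3472)*160*(12544 + 3441*160)) = 1/(-19004 + (1/3472)*160*(12544 + 550560)) = 1/(-19004 + (1/3472)*160*563104) = 1/(-19004 + 5631040/217) = 1/(1507172/217) = 217/1507172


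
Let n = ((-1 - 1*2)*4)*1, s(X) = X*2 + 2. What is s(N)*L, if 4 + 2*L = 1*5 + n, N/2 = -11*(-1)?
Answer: -253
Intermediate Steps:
N = 22 (N = 2*(-11*(-1)) = 2*11 = 22)
s(X) = 2 + 2*X (s(X) = 2*X + 2 = 2 + 2*X)
n = -12 (n = ((-1 - 2)*4)*1 = -3*4*1 = -12*1 = -12)
L = -11/2 (L = -2 + (1*5 - 12)/2 = -2 + (5 - 12)/2 = -2 + (½)*(-7) = -2 - 7/2 = -11/2 ≈ -5.5000)
s(N)*L = (2 + 2*22)*(-11/2) = (2 + 44)*(-11/2) = 46*(-11/2) = -253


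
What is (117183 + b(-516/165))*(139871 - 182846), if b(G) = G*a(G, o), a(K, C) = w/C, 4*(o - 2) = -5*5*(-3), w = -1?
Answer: -4597818608385/913 ≈ -5.0359e+9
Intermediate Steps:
o = 83/4 (o = 2 + (-5*5*(-3))/4 = 2 + (-25*(-3))/4 = 2 + (¼)*75 = 2 + 75/4 = 83/4 ≈ 20.750)
a(K, C) = -1/C
b(G) = -4*G/83 (b(G) = G*(-1/83/4) = G*(-1*4/83) = G*(-4/83) = -4*G/83)
(117183 + b(-516/165))*(139871 - 182846) = (117183 - (-2064)/(83*165))*(139871 - 182846) = (117183 - (-2064)/(83*165))*(-42975) = (117183 - 4/83*(-172/55))*(-42975) = (117183 + 688/4565)*(-42975) = (534941083/4565)*(-42975) = -4597818608385/913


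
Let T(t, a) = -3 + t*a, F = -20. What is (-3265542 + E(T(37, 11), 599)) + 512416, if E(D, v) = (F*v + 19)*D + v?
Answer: -7584771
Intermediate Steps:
T(t, a) = -3 + a*t
E(D, v) = v + D*(19 - 20*v) (E(D, v) = (-20*v + 19)*D + v = (19 - 20*v)*D + v = D*(19 - 20*v) + v = v + D*(19 - 20*v))
(-3265542 + E(T(37, 11), 599)) + 512416 = (-3265542 + (599 + 19*(-3 + 11*37) - 20*(-3 + 11*37)*599)) + 512416 = (-3265542 + (599 + 19*(-3 + 407) - 20*(-3 + 407)*599)) + 512416 = (-3265542 + (599 + 19*404 - 20*404*599)) + 512416 = (-3265542 + (599 + 7676 - 4839920)) + 512416 = (-3265542 - 4831645) + 512416 = -8097187 + 512416 = -7584771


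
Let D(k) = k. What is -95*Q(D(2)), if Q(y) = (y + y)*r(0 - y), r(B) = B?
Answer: 760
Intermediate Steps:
Q(y) = -2*y**2 (Q(y) = (y + y)*(0 - y) = (2*y)*(-y) = -2*y**2)
-95*Q(D(2)) = -(-190)*2**2 = -(-190)*4 = -95*(-8) = 760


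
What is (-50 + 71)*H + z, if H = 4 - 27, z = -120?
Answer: -603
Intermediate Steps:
H = -23
(-50 + 71)*H + z = (-50 + 71)*(-23) - 120 = 21*(-23) - 120 = -483 - 120 = -603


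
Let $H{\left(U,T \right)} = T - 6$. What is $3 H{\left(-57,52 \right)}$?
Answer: $138$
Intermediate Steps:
$H{\left(U,T \right)} = -6 + T$
$3 H{\left(-57,52 \right)} = 3 \left(-6 + 52\right) = 3 \cdot 46 = 138$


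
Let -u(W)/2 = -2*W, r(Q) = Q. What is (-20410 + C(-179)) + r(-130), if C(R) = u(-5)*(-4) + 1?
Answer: -20459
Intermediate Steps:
u(W) = 4*W (u(W) = -(-4)*W = 4*W)
C(R) = 81 (C(R) = (4*(-5))*(-4) + 1 = -20*(-4) + 1 = 80 + 1 = 81)
(-20410 + C(-179)) + r(-130) = (-20410 + 81) - 130 = -20329 - 130 = -20459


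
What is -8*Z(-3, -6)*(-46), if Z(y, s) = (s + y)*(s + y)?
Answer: 29808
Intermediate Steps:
Z(y, s) = (s + y)²
-8*Z(-3, -6)*(-46) = -8*(-6 - 3)²*(-46) = -8*(-9)²*(-46) = -8*81*(-46) = -648*(-46) = 29808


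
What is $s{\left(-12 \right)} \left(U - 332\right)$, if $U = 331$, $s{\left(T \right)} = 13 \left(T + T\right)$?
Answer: $312$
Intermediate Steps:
$s{\left(T \right)} = 26 T$ ($s{\left(T \right)} = 13 \cdot 2 T = 26 T$)
$s{\left(-12 \right)} \left(U - 332\right) = 26 \left(-12\right) \left(331 - 332\right) = - 312 \left(331 - 332\right) = \left(-312\right) \left(-1\right) = 312$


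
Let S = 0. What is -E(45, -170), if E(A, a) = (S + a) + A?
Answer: 125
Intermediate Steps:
E(A, a) = A + a (E(A, a) = (0 + a) + A = a + A = A + a)
-E(45, -170) = -(45 - 170) = -1*(-125) = 125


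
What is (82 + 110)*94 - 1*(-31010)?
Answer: 49058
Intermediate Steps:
(82 + 110)*94 - 1*(-31010) = 192*94 + 31010 = 18048 + 31010 = 49058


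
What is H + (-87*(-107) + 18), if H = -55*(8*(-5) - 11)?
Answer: 12132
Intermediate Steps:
H = 2805 (H = -55*(-40 - 11) = -55*(-51) = 2805)
H + (-87*(-107) + 18) = 2805 + (-87*(-107) + 18) = 2805 + (9309 + 18) = 2805 + 9327 = 12132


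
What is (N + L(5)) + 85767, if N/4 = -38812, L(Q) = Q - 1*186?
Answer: -69662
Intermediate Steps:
L(Q) = -186 + Q (L(Q) = Q - 186 = -186 + Q)
N = -155248 (N = 4*(-38812) = -155248)
(N + L(5)) + 85767 = (-155248 + (-186 + 5)) + 85767 = (-155248 - 181) + 85767 = -155429 + 85767 = -69662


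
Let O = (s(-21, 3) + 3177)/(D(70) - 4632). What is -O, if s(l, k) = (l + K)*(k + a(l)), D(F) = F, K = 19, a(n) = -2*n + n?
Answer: 3129/4562 ≈ 0.68588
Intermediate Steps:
a(n) = -n
s(l, k) = (19 + l)*(k - l) (s(l, k) = (l + 19)*(k - l) = (19 + l)*(k - l))
O = -3129/4562 (O = ((-1*(-21)² - 19*(-21) + 19*3 + 3*(-21)) + 3177)/(70 - 4632) = ((-1*441 + 399 + 57 - 63) + 3177)/(-4562) = ((-441 + 399 + 57 - 63) + 3177)*(-1/4562) = (-48 + 3177)*(-1/4562) = 3129*(-1/4562) = -3129/4562 ≈ -0.68588)
-O = -1*(-3129/4562) = 3129/4562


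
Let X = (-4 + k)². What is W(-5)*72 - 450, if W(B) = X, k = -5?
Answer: 5382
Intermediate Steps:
X = 81 (X = (-4 - 5)² = (-9)² = 81)
W(B) = 81
W(-5)*72 - 450 = 81*72 - 450 = 5832 - 450 = 5382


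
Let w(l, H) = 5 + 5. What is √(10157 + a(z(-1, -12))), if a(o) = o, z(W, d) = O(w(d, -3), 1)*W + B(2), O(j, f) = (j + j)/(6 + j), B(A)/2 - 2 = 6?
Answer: √40687/2 ≈ 100.86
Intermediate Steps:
B(A) = 16 (B(A) = 4 + 2*6 = 4 + 12 = 16)
w(l, H) = 10
O(j, f) = 2*j/(6 + j) (O(j, f) = (2*j)/(6 + j) = 2*j/(6 + j))
z(W, d) = 16 + 5*W/4 (z(W, d) = (2*10/(6 + 10))*W + 16 = (2*10/16)*W + 16 = (2*10*(1/16))*W + 16 = 5*W/4 + 16 = 16 + 5*W/4)
√(10157 + a(z(-1, -12))) = √(10157 + (16 + (5/4)*(-1))) = √(10157 + (16 - 5/4)) = √(10157 + 59/4) = √(40687/4) = √40687/2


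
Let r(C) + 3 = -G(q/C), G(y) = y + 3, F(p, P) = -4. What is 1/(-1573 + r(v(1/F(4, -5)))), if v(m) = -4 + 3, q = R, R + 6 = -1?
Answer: -1/1586 ≈ -0.00063052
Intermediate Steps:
R = -7 (R = -6 - 1 = -7)
q = -7
G(y) = 3 + y
v(m) = -1
r(C) = -6 + 7/C (r(C) = -3 - (3 - 7/C) = -3 + (-3 + 7/C) = -6 + 7/C)
1/(-1573 + r(v(1/F(4, -5)))) = 1/(-1573 + (-6 + 7/(-1))) = 1/(-1573 + (-6 + 7*(-1))) = 1/(-1573 + (-6 - 7)) = 1/(-1573 - 13) = 1/(-1586) = -1/1586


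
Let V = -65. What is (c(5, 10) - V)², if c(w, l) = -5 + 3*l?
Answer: 8100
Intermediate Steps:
(c(5, 10) - V)² = ((-5 + 3*10) - 1*(-65))² = ((-5 + 30) + 65)² = (25 + 65)² = 90² = 8100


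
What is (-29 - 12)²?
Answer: 1681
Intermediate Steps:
(-29 - 12)² = (-41)² = 1681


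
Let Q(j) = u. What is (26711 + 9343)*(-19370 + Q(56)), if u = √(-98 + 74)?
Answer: -698365980 + 72108*I*√6 ≈ -6.9837e+8 + 1.7663e+5*I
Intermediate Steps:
u = 2*I*√6 (u = √(-24) = 2*I*√6 ≈ 4.899*I)
Q(j) = 2*I*√6
(26711 + 9343)*(-19370 + Q(56)) = (26711 + 9343)*(-19370 + 2*I*√6) = 36054*(-19370 + 2*I*√6) = -698365980 + 72108*I*√6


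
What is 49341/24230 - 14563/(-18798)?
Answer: 320093402/113868885 ≈ 2.8111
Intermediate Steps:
49341/24230 - 14563/(-18798) = 49341*(1/24230) - 14563*(-1/18798) = 49341/24230 + 14563/18798 = 320093402/113868885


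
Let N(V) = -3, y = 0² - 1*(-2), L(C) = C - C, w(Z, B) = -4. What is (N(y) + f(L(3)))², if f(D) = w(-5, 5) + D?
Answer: 49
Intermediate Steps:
L(C) = 0
f(D) = -4 + D
y = 2 (y = 0 + 2 = 2)
(N(y) + f(L(3)))² = (-3 + (-4 + 0))² = (-3 - 4)² = (-7)² = 49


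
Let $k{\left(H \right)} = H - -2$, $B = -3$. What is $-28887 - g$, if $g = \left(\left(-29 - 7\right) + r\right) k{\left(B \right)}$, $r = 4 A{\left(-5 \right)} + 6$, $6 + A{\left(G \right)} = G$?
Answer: $-28961$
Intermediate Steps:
$A{\left(G \right)} = -6 + G$
$k{\left(H \right)} = 2 + H$ ($k{\left(H \right)} = H + 2 = 2 + H$)
$r = -38$ ($r = 4 \left(-6 - 5\right) + 6 = 4 \left(-11\right) + 6 = -44 + 6 = -38$)
$g = 74$ ($g = \left(\left(-29 - 7\right) - 38\right) \left(2 - 3\right) = \left(\left(-29 - 7\right) - 38\right) \left(-1\right) = \left(-36 - 38\right) \left(-1\right) = \left(-74\right) \left(-1\right) = 74$)
$-28887 - g = -28887 - 74 = -28961$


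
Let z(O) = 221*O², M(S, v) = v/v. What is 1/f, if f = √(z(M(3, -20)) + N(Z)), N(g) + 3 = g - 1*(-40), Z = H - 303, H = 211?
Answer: √166/166 ≈ 0.077615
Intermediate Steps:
M(S, v) = 1
Z = -92 (Z = 211 - 303 = -92)
N(g) = 37 + g (N(g) = -3 + (g - 1*(-40)) = -3 + (g + 40) = -3 + (40 + g) = 37 + g)
f = √166 (f = √(221*1² + (37 - 92)) = √(221*1 - 55) = √(221 - 55) = √166 ≈ 12.884)
1/f = 1/(√166) = √166/166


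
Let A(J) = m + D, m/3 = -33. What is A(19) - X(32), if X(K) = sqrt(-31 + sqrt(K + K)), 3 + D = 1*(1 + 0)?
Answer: -101 - I*sqrt(23) ≈ -101.0 - 4.7958*I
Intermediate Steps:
m = -99 (m = 3*(-33) = -99)
D = -2 (D = -3 + 1*(1 + 0) = -3 + 1*1 = -3 + 1 = -2)
X(K) = sqrt(-31 + sqrt(2)*sqrt(K)) (X(K) = sqrt(-31 + sqrt(2*K)) = sqrt(-31 + sqrt(2)*sqrt(K)))
A(J) = -101 (A(J) = -99 - 2 = -101)
A(19) - X(32) = -101 - sqrt(-31 + sqrt(2)*sqrt(32)) = -101 - sqrt(-31 + sqrt(2)*(4*sqrt(2))) = -101 - sqrt(-31 + 8) = -101 - sqrt(-23) = -101 - I*sqrt(23)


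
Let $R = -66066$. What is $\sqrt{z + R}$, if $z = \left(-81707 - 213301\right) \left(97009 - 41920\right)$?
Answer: $i \sqrt{16251761778} \approx 1.2748 \cdot 10^{5} i$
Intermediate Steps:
$z = -16251695712$ ($z = \left(-295008\right) 55089 = -16251695712$)
$\sqrt{z + R} = \sqrt{-16251695712 - 66066} = \sqrt{-16251761778} = i \sqrt{16251761778}$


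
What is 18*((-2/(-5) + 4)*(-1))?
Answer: -396/5 ≈ -79.200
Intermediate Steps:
18*((-2/(-5) + 4)*(-1)) = 18*((-2*(-⅕) + 4)*(-1)) = 18*((⅖ + 4)*(-1)) = 18*((22/5)*(-1)) = 18*(-22/5) = -396/5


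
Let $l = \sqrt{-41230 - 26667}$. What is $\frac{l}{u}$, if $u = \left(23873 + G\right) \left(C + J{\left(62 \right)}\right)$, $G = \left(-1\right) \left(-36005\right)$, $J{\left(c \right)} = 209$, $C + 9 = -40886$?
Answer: $- \frac{i \sqrt{67897}}{2436196308} \approx - 1.0696 \cdot 10^{-7} i$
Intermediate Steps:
$C = -40895$ ($C = -9 - 40886 = -40895$)
$G = 36005$
$u = -2436196308$ ($u = \left(23873 + 36005\right) \left(-40895 + 209\right) = 59878 \left(-40686\right) = -2436196308$)
$l = i \sqrt{67897}$ ($l = \sqrt{-41230 - 26667} = \sqrt{-67897} = i \sqrt{67897} \approx 260.57 i$)
$\frac{l}{u} = \frac{i \sqrt{67897}}{-2436196308} = i \sqrt{67897} \left(- \frac{1}{2436196308}\right) = - \frac{i \sqrt{67897}}{2436196308}$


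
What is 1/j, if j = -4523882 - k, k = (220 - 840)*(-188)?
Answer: -1/4640442 ≈ -2.1550e-7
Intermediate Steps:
k = 116560 (k = -620*(-188) = 116560)
j = -4640442 (j = -4523882 - 1*116560 = -4523882 - 116560 = -4640442)
1/j = 1/(-4640442) = -1/4640442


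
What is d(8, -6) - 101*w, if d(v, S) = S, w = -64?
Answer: 6458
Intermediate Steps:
d(8, -6) - 101*w = -6 - 101*(-64) = -6 + 6464 = 6458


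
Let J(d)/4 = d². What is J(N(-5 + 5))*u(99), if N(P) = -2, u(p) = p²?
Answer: 156816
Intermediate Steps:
J(d) = 4*d²
J(N(-5 + 5))*u(99) = (4*(-2)²)*99² = (4*4)*9801 = 16*9801 = 156816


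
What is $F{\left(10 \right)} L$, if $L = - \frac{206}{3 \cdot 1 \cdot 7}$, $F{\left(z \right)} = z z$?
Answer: $- \frac{20600}{21} \approx -980.95$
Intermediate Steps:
$F{\left(z \right)} = z^{2}$
$L = - \frac{206}{21}$ ($L = - \frac{206}{3 \cdot 7} = - \frac{206}{21} \approx -9.8095$)
$F{\left(10 \right)} L = 10^{2} \left(- \frac{206}{21}\right) = 100 \left(- \frac{206}{21}\right) = - \frac{20600}{21}$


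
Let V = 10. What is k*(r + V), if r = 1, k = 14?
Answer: 154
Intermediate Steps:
k*(r + V) = 14*(1 + 10) = 14*11 = 154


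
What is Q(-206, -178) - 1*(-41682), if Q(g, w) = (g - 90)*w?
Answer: 94370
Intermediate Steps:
Q(g, w) = w*(-90 + g) (Q(g, w) = (-90 + g)*w = w*(-90 + g))
Q(-206, -178) - 1*(-41682) = -178*(-90 - 206) - 1*(-41682) = -178*(-296) + 41682 = 52688 + 41682 = 94370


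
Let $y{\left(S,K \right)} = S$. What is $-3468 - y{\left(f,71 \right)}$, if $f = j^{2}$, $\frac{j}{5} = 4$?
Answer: $-3868$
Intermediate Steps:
$j = 20$ ($j = 5 \cdot 4 = 20$)
$f = 400$ ($f = 20^{2} = 400$)
$-3468 - y{\left(f,71 \right)} = -3468 - 400 = -3868$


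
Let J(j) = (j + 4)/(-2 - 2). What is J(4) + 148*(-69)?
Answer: -10214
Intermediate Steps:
J(j) = -1 - j/4 (J(j) = (4 + j)/(-4) = (4 + j)*(-¼) = -1 - j/4)
J(4) + 148*(-69) = (-1 - ¼*4) + 148*(-69) = (-1 - 1) - 10212 = -2 - 10212 = -10214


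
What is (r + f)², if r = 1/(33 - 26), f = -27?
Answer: 35344/49 ≈ 721.31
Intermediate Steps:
r = ⅐ (r = 1/7 = ⅐ ≈ 0.14286)
(r + f)² = (⅐ - 27)² = (-188/7)² = 35344/49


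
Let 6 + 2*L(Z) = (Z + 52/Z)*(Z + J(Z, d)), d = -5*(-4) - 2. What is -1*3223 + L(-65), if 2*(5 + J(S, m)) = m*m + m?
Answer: -65489/10 ≈ -6548.9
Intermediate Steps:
d = 18 (d = 20 - 2 = 18)
J(S, m) = -5 + m/2 + m²/2 (J(S, m) = -5 + (m*m + m)/2 = -5 + (m² + m)/2 = -5 + (m + m²)/2 = -5 + (m/2 + m²/2) = -5 + m/2 + m²/2)
L(Z) = -3 + (166 + Z)*(Z + 52/Z)/2 (L(Z) = -3 + ((Z + 52/Z)*(Z + (-5 + (½)*18 + (½)*18²)))/2 = -3 + ((Z + 52/Z)*(Z + (-5 + 9 + (½)*324)))/2 = -3 + ((Z + 52/Z)*(Z + (-5 + 9 + 162)))/2 = -3 + ((Z + 52/Z)*(Z + 166))/2 = -3 + ((Z + 52/Z)*(166 + Z))/2 = -3 + ((166 + Z)*(Z + 52/Z))/2 = -3 + (166 + Z)*(Z + 52/Z)/2)
-1*3223 + L(-65) = -1*3223 + (23 + (½)*(-65)² + 83*(-65) + 4316/(-65)) = -3223 + (23 + (½)*4225 - 5395 + 4316*(-1/65)) = -3223 + (23 + 4225/2 - 5395 - 332/5) = -3223 - 33259/10 = -65489/10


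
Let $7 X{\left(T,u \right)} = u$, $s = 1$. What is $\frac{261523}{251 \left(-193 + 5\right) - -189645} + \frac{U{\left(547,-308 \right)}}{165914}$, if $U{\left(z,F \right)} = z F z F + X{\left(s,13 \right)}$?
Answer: $\frac{4043566038680817}{23635610698} \approx 1.7108 \cdot 10^{5}$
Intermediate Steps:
$X{\left(T,u \right)} = \frac{u}{7}$
$U{\left(z,F \right)} = \frac{13}{7} + F^{2} z^{2}$ ($U{\left(z,F \right)} = z F z F + \frac{1}{7} \cdot 13 = F z z F + \frac{13}{7} = F z^{2} F + \frac{13}{7} = F^{2} z^{2} + \frac{13}{7} = \frac{13}{7} + F^{2} z^{2}$)
$\frac{261523}{251 \left(-193 + 5\right) - -189645} + \frac{U{\left(547,-308 \right)}}{165914} = \frac{261523}{251 \left(-193 + 5\right) - -189645} + \frac{\frac{13}{7} + \left(-308\right)^{2} \cdot 547^{2}}{165914} = \frac{261523}{251 \left(-188\right) + 189645} + \left(\frac{13}{7} + 94864 \cdot 299209\right) \frac{1}{165914} = \frac{261523}{-47188 + 189645} + \left(\frac{13}{7} + 28384162576\right) \frac{1}{165914} = \frac{261523}{142457} + \frac{198689138045}{7} \cdot \frac{1}{165914} = 261523 \cdot \frac{1}{142457} + \frac{198689138045}{1161398} = \frac{261523}{142457} + \frac{198689138045}{1161398} = \frac{4043566038680817}{23635610698}$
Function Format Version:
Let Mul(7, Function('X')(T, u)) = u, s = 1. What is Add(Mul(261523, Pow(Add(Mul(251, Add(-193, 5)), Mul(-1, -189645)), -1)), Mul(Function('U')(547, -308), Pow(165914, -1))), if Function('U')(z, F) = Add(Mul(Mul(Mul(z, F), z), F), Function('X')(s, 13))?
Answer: Rational(4043566038680817, 23635610698) ≈ 1.7108e+5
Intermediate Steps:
Function('X')(T, u) = Mul(Rational(1, 7), u)
Function('U')(z, F) = Add(Rational(13, 7), Mul(Pow(F, 2), Pow(z, 2))) (Function('U')(z, F) = Add(Mul(Mul(Mul(z, F), z), F), Mul(Rational(1, 7), 13)) = Add(Mul(Mul(Mul(F, z), z), F), Rational(13, 7)) = Add(Mul(Mul(F, Pow(z, 2)), F), Rational(13, 7)) = Add(Mul(Pow(F, 2), Pow(z, 2)), Rational(13, 7)) = Add(Rational(13, 7), Mul(Pow(F, 2), Pow(z, 2))))
Add(Mul(261523, Pow(Add(Mul(251, Add(-193, 5)), Mul(-1, -189645)), -1)), Mul(Function('U')(547, -308), Pow(165914, -1))) = Add(Mul(261523, Pow(Add(Mul(251, Add(-193, 5)), Mul(-1, -189645)), -1)), Mul(Add(Rational(13, 7), Mul(Pow(-308, 2), Pow(547, 2))), Pow(165914, -1))) = Add(Mul(261523, Pow(Add(Mul(251, -188), 189645), -1)), Mul(Add(Rational(13, 7), Mul(94864, 299209)), Rational(1, 165914))) = Add(Mul(261523, Pow(Add(-47188, 189645), -1)), Mul(Add(Rational(13, 7), 28384162576), Rational(1, 165914))) = Add(Mul(261523, Pow(142457, -1)), Mul(Rational(198689138045, 7), Rational(1, 165914))) = Add(Mul(261523, Rational(1, 142457)), Rational(198689138045, 1161398)) = Add(Rational(261523, 142457), Rational(198689138045, 1161398)) = Rational(4043566038680817, 23635610698)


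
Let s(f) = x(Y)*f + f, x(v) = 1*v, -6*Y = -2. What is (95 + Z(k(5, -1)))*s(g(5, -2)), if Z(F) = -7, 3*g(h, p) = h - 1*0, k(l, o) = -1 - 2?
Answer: 1760/9 ≈ 195.56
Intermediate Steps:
Y = ⅓ (Y = -⅙*(-2) = ⅓ ≈ 0.33333)
x(v) = v
k(l, o) = -3
g(h, p) = h/3 (g(h, p) = (h - 1*0)/3 = (h + 0)/3 = h/3)
s(f) = 4*f/3 (s(f) = f/3 + f = 4*f/3)
(95 + Z(k(5, -1)))*s(g(5, -2)) = (95 - 7)*(4*((⅓)*5)/3) = 88*((4/3)*(5/3)) = 88*(20/9) = 1760/9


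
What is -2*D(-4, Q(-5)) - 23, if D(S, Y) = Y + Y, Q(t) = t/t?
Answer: -27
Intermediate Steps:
Q(t) = 1
D(S, Y) = 2*Y
-2*D(-4, Q(-5)) - 23 = -4 - 23 = -27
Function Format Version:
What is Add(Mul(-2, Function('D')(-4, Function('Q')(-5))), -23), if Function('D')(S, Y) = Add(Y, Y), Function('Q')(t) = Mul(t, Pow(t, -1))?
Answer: -27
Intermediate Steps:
Function('Q')(t) = 1
Function('D')(S, Y) = Mul(2, Y)
Add(Mul(-2, Function('D')(-4, Function('Q')(-5))), -23) = Add(Mul(-2, Mul(2, 1)), -23) = Add(Mul(-2, 2), -23) = Add(-4, -23) = -27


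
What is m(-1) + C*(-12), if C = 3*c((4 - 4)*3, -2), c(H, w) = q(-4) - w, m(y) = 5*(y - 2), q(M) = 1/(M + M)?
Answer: -165/2 ≈ -82.500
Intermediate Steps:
q(M) = 1/(2*M)
m(y) = -10 + 5*y (m(y) = 5*(-2 + y) = -10 + 5*y)
c(H, w) = -⅛ - w (c(H, w) = (½)/(-4) - w = (½)*(-¼) - w = -⅛ - w)
C = 45/8 (C = 3*(-⅛ - 1*(-2)) = 3*(-⅛ + 2) = 3*(15/8) = 45/8 ≈ 5.6250)
m(-1) + C*(-12) = (-10 + 5*(-1)) + (45/8)*(-12) = (-10 - 5) - 135/2 = -15 - 135/2 = -165/2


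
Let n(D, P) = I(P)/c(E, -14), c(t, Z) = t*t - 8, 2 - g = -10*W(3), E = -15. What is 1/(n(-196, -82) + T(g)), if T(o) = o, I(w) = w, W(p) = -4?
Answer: -217/8328 ≈ -0.026057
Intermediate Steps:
g = -38 (g = 2 - (-10)*(-4) = 2 - 1*40 = 2 - 40 = -38)
c(t, Z) = -8 + t² (c(t, Z) = t² - 8 = -8 + t²)
n(D, P) = P/217 (n(D, P) = P/(-8 + (-15)²) = P/(-8 + 225) = P/217)
1/(n(-196, -82) + T(g)) = 1/((1/217)*(-82) - 38) = 1/(-82/217 - 38) = 1/(-8328/217) = -217/8328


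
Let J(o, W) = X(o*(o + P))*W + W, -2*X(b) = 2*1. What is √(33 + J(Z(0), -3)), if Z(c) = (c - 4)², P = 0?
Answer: √33 ≈ 5.7446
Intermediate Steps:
Z(c) = (-4 + c)²
X(b) = -1
J(o, W) = 0 (J(o, W) = -W + W = 0)
√(33 + J(Z(0), -3)) = √(33 + 0) = √33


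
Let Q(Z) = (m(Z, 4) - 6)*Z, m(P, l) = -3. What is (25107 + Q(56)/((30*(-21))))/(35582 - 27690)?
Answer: 125539/39460 ≈ 3.1814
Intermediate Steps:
Q(Z) = -9*Z (Q(Z) = (-3 - 6)*Z = -9*Z)
(25107 + Q(56)/((30*(-21))))/(35582 - 27690) = (25107 + (-9*56)/((30*(-21))))/(35582 - 27690) = (25107 - 504/(-630))/7892 = (25107 - 504*(-1/630))*(1/7892) = (25107 + ⅘)*(1/7892) = (125539/5)*(1/7892) = 125539/39460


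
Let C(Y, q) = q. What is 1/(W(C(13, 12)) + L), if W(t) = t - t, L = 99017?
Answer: 1/99017 ≈ 1.0099e-5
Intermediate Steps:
W(t) = 0
1/(W(C(13, 12)) + L) = 1/(0 + 99017) = 1/99017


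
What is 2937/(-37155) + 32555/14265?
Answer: 77845648/35334405 ≈ 2.2031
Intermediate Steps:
2937/(-37155) + 32555/14265 = 2937*(-1/37155) + 32555*(1/14265) = -979/12385 + 6511/2853 = 77845648/35334405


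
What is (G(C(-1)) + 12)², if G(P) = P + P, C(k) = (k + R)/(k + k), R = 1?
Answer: 144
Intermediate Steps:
C(k) = (1 + k)/(2*k) (C(k) = (k + 1)/(k + k) = (1 + k)/((2*k)) = (1 + k)*(1/(2*k)) = (1 + k)/(2*k))
G(P) = 2*P
(G(C(-1)) + 12)² = (2*((½)*(1 - 1)/(-1)) + 12)² = (2*((½)*(-1)*0) + 12)² = (2*0 + 12)² = (0 + 12)² = 12² = 144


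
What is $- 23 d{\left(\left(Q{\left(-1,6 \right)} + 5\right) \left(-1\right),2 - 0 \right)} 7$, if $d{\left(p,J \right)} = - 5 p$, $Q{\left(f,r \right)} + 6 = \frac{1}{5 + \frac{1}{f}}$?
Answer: $\frac{2415}{4} \approx 603.75$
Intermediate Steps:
$Q{\left(f,r \right)} = -6 + \frac{1}{5 + \frac{1}{f}}$
$- 23 d{\left(\left(Q{\left(-1,6 \right)} + 5\right) \left(-1\right),2 - 0 \right)} 7 = - 23 \left(- 5 \left(\frac{-6 - -29}{1 + 5 \left(-1\right)} + 5\right) \left(-1\right)\right) 7 = - 23 \left(- 5 \left(\frac{-6 + 29}{1 - 5} + 5\right) \left(-1\right)\right) 7 = - 23 \left(- 5 \left(\frac{1}{-4} \cdot 23 + 5\right) \left(-1\right)\right) 7 = - 23 \left(- 5 \left(\left(- \frac{1}{4}\right) 23 + 5\right) \left(-1\right)\right) 7 = - 23 \left(- 5 \left(- \frac{23}{4} + 5\right) \left(-1\right)\right) 7 = - 23 \left(- 5 \left(\left(- \frac{3}{4}\right) \left(-1\right)\right)\right) 7 = - 23 \left(\left(-5\right) \frac{3}{4}\right) 7 = \left(-23\right) \left(- \frac{15}{4}\right) 7 = \frac{345}{4} \cdot 7 = \frac{2415}{4}$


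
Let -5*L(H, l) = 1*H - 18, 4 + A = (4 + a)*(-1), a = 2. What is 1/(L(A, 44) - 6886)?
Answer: -5/34402 ≈ -0.00014534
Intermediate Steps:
A = -10 (A = -4 + (4 + 2)*(-1) = -4 + 6*(-1) = -4 - 6 = -10)
L(H, l) = 18/5 - H/5 (L(H, l) = -(1*H - 18)/5 = -(H - 18)/5 = -(-18 + H)/5 = 18/5 - H/5)
1/(L(A, 44) - 6886) = 1/((18/5 - ⅕*(-10)) - 6886) = 1/((18/5 + 2) - 6886) = 1/(28/5 - 6886) = 1/(-34402/5) = -5/34402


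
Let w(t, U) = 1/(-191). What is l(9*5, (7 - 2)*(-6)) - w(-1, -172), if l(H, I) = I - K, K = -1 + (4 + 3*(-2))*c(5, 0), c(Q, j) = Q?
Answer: -3628/191 ≈ -18.995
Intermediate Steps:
w(t, U) = -1/191
K = -11 (K = -1 + (4 + 3*(-2))*5 = -1 + (4 - 6)*5 = -1 - 2*5 = -1 - 10 = -11)
l(H, I) = 11 + I (l(H, I) = I - 1*(-11) = I + 11 = 11 + I)
l(9*5, (7 - 2)*(-6)) - w(-1, -172) = (11 + (7 - 2)*(-6)) - 1*(-1/191) = (11 + 5*(-6)) + 1/191 = (11 - 30) + 1/191 = -19 + 1/191 = -3628/191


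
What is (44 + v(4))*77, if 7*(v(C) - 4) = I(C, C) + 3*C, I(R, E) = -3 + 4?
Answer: 3839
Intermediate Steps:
I(R, E) = 1
v(C) = 29/7 + 3*C/7 (v(C) = 4 + (1 + 3*C)/7 = 4 + (1/7 + 3*C/7) = 29/7 + 3*C/7)
(44 + v(4))*77 = (44 + (29/7 + (3/7)*4))*77 = (44 + (29/7 + 12/7))*77 = (44 + 41/7)*77 = (349/7)*77 = 3839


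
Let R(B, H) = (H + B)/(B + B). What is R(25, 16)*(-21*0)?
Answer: 0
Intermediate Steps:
R(B, H) = (B + H)/(2*B) (R(B, H) = (B + H)/((2*B)) = (B + H)*(1/(2*B)) = (B + H)/(2*B))
R(25, 16)*(-21*0) = ((½)*(25 + 16)/25)*(-21*0) = ((½)*(1/25)*41)*0 = (41/50)*0 = 0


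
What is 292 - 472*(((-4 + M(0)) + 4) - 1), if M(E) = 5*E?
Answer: 764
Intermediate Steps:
292 - 472*(((-4 + M(0)) + 4) - 1) = 292 - 472*(((-4 + 5*0) + 4) - 1) = 292 - 472*(((-4 + 0) + 4) - 1) = 292 - 472*((-4 + 4) - 1) = 292 - 472*(0 - 1) = 292 - 472*(-1) = 292 - 236*(-2) = 292 + 472 = 764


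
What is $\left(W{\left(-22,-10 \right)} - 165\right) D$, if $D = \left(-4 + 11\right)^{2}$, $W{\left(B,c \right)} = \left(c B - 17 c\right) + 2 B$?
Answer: $8869$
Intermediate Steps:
$W{\left(B,c \right)} = - 17 c + 2 B + B c$ ($W{\left(B,c \right)} = \left(B c - 17 c\right) + 2 B = \left(- 17 c + B c\right) + 2 B = - 17 c + 2 B + B c$)
$D = 49$ ($D = 7^{2} = 49$)
$\left(W{\left(-22,-10 \right)} - 165\right) D = \left(\left(\left(-17\right) \left(-10\right) + 2 \left(-22\right) - -220\right) - 165\right) 49 = \left(\left(170 - 44 + 220\right) - 165\right) 49 = \left(346 - 165\right) 49 = 181 \cdot 49 = 8869$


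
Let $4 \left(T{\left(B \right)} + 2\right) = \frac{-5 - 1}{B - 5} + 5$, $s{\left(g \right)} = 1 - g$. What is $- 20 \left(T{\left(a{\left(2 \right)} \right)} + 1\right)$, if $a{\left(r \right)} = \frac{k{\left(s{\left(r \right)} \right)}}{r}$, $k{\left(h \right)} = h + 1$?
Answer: $-11$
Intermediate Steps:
$k{\left(h \right)} = 1 + h$
$a{\left(r \right)} = \frac{2 - r}{r}$ ($a{\left(r \right)} = \frac{1 - \left(-1 + r\right)}{r} = \frac{2 - r}{r}$)
$T{\left(B \right)} = - \frac{3}{4} - \frac{3}{2 \left(-5 + B\right)}$ ($T{\left(B \right)} = -2 + \frac{\frac{-5 - 1}{B - 5} + 5}{4} = -2 + \frac{- \frac{6}{-5 + B} + 5}{4} = -2 + \frac{5 - \frac{6}{-5 + B}}{4} = -2 + \left(\frac{5}{4} - \frac{3}{2 \left(-5 + B\right)}\right) = - \frac{3}{4} - \frac{3}{2 \left(-5 + B\right)}$)
$- 20 \left(T{\left(a{\left(2 \right)} \right)} + 1\right) = - 20 \left(\frac{3 \left(3 - \frac{2 - 2}{2}\right)}{4 \left(-5 + \frac{2 - 2}{2}\right)} + 1\right) = - 20 \left(\frac{3 \left(3 - \frac{1}{2} \cdot 0\right)}{4 \left(-5 + \frac{1}{2} \cdot 0\right)} + 1\right) = - 20 \left(\frac{3 \left(3 - 0\right)}{4 \left(-5 + 0\right)} + 1\right) = - 20 \left(\frac{3 \left(3 + 0\right)}{4 \left(-5\right)} + 1\right) = - 20 \left(\frac{3}{4} \left(- \frac{1}{5}\right) 3 + 1\right) = - 20 \left(- \frac{9}{20} + 1\right) = \left(-20\right) \frac{11}{20} = -11$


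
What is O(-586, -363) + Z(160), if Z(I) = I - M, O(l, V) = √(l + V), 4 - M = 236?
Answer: 392 + I*√949 ≈ 392.0 + 30.806*I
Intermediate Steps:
M = -232 (M = 4 - 1*236 = 4 - 236 = -232)
O(l, V) = √(V + l)
Z(I) = 232 + I (Z(I) = I - 1*(-232) = I + 232 = 232 + I)
O(-586, -363) + Z(160) = √(-363 - 586) + (232 + 160) = √(-949) + 392 = I*√949 + 392 = 392 + I*√949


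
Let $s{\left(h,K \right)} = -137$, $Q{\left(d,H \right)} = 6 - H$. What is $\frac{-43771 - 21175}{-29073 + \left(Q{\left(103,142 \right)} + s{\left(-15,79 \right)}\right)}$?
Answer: $\frac{32473}{14673} \approx 2.2131$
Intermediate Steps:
$\frac{-43771 - 21175}{-29073 + \left(Q{\left(103,142 \right)} + s{\left(-15,79 \right)}\right)} = \frac{-43771 - 21175}{-29073 + \left(\left(6 - 142\right) - 137\right)} = - \frac{64946}{-29073 + \left(\left(6 - 142\right) - 137\right)} = - \frac{64946}{-29073 - 273} = - \frac{64946}{-29346} = \left(-64946\right) \left(- \frac{1}{29346}\right) = \frac{32473}{14673}$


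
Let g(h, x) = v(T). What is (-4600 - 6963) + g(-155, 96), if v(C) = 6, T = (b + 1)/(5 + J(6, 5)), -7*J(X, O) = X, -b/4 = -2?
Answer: -11557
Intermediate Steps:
b = 8 (b = -4*(-2) = 8)
J(X, O) = -X/7
T = 63/29 (T = (8 + 1)/(5 - ⅐*6) = 9/(5 - 6/7) = 9/(29/7) = 9*(7/29) = 63/29 ≈ 2.1724)
g(h, x) = 6
(-4600 - 6963) + g(-155, 96) = (-4600 - 6963) + 6 = -11563 + 6 = -11557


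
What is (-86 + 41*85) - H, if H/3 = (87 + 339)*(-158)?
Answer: 205323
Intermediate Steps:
H = -201924 (H = 3*((87 + 339)*(-158)) = 3*(426*(-158)) = 3*(-67308) = -201924)
(-86 + 41*85) - H = (-86 + 41*85) - 1*(-201924) = (-86 + 3485) + 201924 = 3399 + 201924 = 205323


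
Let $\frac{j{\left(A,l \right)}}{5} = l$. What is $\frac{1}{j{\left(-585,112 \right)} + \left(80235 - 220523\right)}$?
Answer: $- \frac{1}{139728} \approx -7.1568 \cdot 10^{-6}$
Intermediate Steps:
$j{\left(A,l \right)} = 5 l$
$\frac{1}{j{\left(-585,112 \right)} + \left(80235 - 220523\right)} = \frac{1}{5 \cdot 112 + \left(80235 - 220523\right)} = \frac{1}{560 - 140288} = \frac{1}{-139728} = - \frac{1}{139728}$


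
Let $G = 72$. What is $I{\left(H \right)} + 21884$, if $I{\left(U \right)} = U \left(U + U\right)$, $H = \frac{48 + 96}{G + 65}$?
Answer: $\frac{410782268}{18769} \approx 21886.0$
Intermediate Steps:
$H = \frac{144}{137}$ ($H = \frac{48 + 96}{72 + 65} = \frac{144}{137} \approx 1.0511$)
$I{\left(U \right)} = 2 U^{2}$ ($I{\left(U \right)} = U 2 U = 2 U^{2}$)
$I{\left(H \right)} + 21884 = 2 \left(\frac{144}{137}\right)^{2} + 21884 = 2 \cdot \frac{20736}{18769} + 21884 = \frac{41472}{18769} + 21884 = \frac{410782268}{18769}$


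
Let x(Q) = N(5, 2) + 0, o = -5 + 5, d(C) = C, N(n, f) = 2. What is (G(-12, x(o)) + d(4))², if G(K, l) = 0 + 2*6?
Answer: 256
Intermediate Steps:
o = 0
x(Q) = 2 (x(Q) = 2 + 0 = 2)
G(K, l) = 12 (G(K, l) = 0 + 12 = 12)
(G(-12, x(o)) + d(4))² = (12 + 4)² = 16² = 256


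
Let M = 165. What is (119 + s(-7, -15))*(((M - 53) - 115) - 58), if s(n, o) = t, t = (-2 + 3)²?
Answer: -7320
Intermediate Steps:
t = 1 (t = 1² = 1)
s(n, o) = 1
(119 + s(-7, -15))*(((M - 53) - 115) - 58) = (119 + 1)*(((165 - 53) - 115) - 58) = 120*((112 - 115) - 58) = 120*(-3 - 58) = 120*(-61) = -7320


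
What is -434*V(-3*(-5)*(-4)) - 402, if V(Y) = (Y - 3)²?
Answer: -1722948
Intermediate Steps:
V(Y) = (-3 + Y)²
-434*V(-3*(-5)*(-4)) - 402 = -434*(-3 - 3*(-5)*(-4))² - 402 = -434*(-3 + 15*(-4))² - 402 = -434*(-3 - 60)² - 402 = -434*(-63)² - 402 = -434*3969 - 402 = -1722546 - 402 = -1722948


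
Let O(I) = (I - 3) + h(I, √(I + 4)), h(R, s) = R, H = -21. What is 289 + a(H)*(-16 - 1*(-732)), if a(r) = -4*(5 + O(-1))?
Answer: 289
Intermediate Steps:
O(I) = -3 + 2*I (O(I) = (I - 3) + I = (-3 + I) + I = -3 + 2*I)
a(r) = 0 (a(r) = -4*(5 + (-3 + 2*(-1))) = -4*(5 + (-3 - 2)) = -4*(5 - 5) = -4*0 = 0)
289 + a(H)*(-16 - 1*(-732)) = 289 + 0*(-16 - 1*(-732)) = 289 + 0*(-16 + 732) = 289 + 0*716 = 289 + 0 = 289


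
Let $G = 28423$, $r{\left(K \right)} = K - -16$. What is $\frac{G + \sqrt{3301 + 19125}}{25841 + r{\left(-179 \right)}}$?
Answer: $\frac{28423}{25678} + \frac{\sqrt{22426}}{25678} \approx 1.1127$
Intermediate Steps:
$r{\left(K \right)} = 16 + K$ ($r{\left(K \right)} = K + 16 = 16 + K$)
$\frac{G + \sqrt{3301 + 19125}}{25841 + r{\left(-179 \right)}} = \frac{28423 + \sqrt{3301 + 19125}}{25841 + \left(16 - 179\right)} = \frac{28423 + \sqrt{22426}}{25841 - 163} = \frac{28423 + \sqrt{22426}}{25678} = \left(28423 + \sqrt{22426}\right) \frac{1}{25678} = \frac{28423}{25678} + \frac{\sqrt{22426}}{25678}$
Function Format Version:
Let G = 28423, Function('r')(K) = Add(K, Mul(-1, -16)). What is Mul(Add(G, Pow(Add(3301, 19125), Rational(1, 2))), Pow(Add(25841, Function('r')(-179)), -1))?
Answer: Add(Rational(28423, 25678), Mul(Rational(1, 25678), Pow(22426, Rational(1, 2)))) ≈ 1.1127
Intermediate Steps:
Function('r')(K) = Add(16, K) (Function('r')(K) = Add(K, 16) = Add(16, K))
Mul(Add(G, Pow(Add(3301, 19125), Rational(1, 2))), Pow(Add(25841, Function('r')(-179)), -1)) = Mul(Add(28423, Pow(Add(3301, 19125), Rational(1, 2))), Pow(Add(25841, Add(16, -179)), -1)) = Mul(Add(28423, Pow(22426, Rational(1, 2))), Pow(Add(25841, -163), -1)) = Mul(Add(28423, Pow(22426, Rational(1, 2))), Pow(25678, -1)) = Mul(Add(28423, Pow(22426, Rational(1, 2))), Rational(1, 25678)) = Add(Rational(28423, 25678), Mul(Rational(1, 25678), Pow(22426, Rational(1, 2))))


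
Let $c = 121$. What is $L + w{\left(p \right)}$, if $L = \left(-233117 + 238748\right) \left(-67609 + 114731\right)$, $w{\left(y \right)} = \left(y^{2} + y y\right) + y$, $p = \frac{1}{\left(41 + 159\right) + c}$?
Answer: $\frac{27341309249585}{103041} \approx 2.6534 \cdot 10^{8}$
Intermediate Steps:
$p = \frac{1}{321}$ ($p = \frac{1}{\left(41 + 159\right) + 121} = \frac{1}{200 + 121} = \frac{1}{321} \approx 0.0031153$)
$w{\left(y \right)} = y + 2 y^{2}$ ($w{\left(y \right)} = \left(y^{2} + y^{2}\right) + y = 2 y^{2} + y = y + 2 y^{2}$)
$L = 265343982$ ($L = 5631 \cdot 47122 = 265343982$)
$L + w{\left(p \right)} = 265343982 + \frac{1 + 2 \cdot \frac{1}{321}}{321} = 265343982 + \frac{1 + \frac{2}{321}}{321} = 265343982 + \frac{1}{321} \cdot \frac{323}{321} = 265343982 + \frac{323}{103041} = \frac{27341309249585}{103041}$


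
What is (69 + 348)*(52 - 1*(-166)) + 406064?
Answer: 496970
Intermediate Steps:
(69 + 348)*(52 - 1*(-166)) + 406064 = 417*(52 + 166) + 406064 = 417*218 + 406064 = 90906 + 406064 = 496970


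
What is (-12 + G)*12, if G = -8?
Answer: -240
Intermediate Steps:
(-12 + G)*12 = (-12 - 8)*12 = -20*12 = -240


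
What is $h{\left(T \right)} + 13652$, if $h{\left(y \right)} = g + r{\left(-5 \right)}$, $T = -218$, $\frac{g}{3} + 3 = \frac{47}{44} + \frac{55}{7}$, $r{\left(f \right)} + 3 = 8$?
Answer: $\frac{4211831}{308} \approx 13675.0$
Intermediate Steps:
$r{\left(f \right)} = 5$ ($r{\left(f \right)} = -3 + 8 = 5$)
$g = \frac{5475}{308}$ ($g = -9 + 3 \left(\frac{47}{44} + \frac{55}{7}\right) = -9 + 3 \cdot \frac{2749}{308} = -9 + \frac{8247}{308} = \frac{5475}{308} \approx 17.776$)
$h{\left(y \right)} = \frac{7015}{308}$ ($h{\left(y \right)} = \frac{5475}{308} + 5 = \frac{7015}{308}$)
$h{\left(T \right)} + 13652 = \frac{7015}{308} + 13652 = \frac{4211831}{308}$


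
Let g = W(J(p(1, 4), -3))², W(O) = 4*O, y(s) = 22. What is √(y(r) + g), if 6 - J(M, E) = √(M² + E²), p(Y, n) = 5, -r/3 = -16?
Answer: √(1142 - 192*√34) ≈ 4.7389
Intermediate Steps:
r = 48 (r = -3*(-16) = 48)
J(M, E) = 6 - √(E² + M²) (J(M, E) = 6 - √(M² + E²) = 6 - √(E² + M²))
g = (24 - 4*√34)² (g = (4*(6 - √((-3)² + 5²)))² = (4*(6 - √(9 + 25)))² = (4*(6 - √34))² = (24 - 4*√34)² ≈ 0.45724)
√(y(r) + g) = √(22 + (1120 - 192*√34)) = √(1142 - 192*√34)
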